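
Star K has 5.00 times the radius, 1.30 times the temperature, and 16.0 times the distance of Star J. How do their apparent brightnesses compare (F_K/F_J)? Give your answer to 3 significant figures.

0.279

L_K/L_J = (R_K/R_J)²(T_K/T_J)⁴ = (5.00)² × (1.30)⁴ = 71.40.
F_K/F_J = (L_K/L_J)/(d_K/d_J)² = 71.40 / (16.0)² = 0.2789.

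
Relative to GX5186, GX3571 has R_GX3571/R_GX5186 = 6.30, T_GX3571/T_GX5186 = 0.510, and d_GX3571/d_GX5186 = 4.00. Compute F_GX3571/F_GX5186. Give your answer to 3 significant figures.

L_GX3571/L_GX5186 = (R_GX3571/R_GX5186)²(T_GX3571/T_GX5186)⁴ = (6.30)² × (0.510)⁴ = 2.685.
F_GX3571/F_GX5186 = (L_GX3571/L_GX5186)/(d_GX3571/d_GX5186)² = 2.685 / (4.00)² = 0.1678.

0.168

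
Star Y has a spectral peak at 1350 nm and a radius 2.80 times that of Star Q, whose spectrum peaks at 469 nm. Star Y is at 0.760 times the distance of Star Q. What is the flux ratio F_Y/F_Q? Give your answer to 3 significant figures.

0.198

Wien's law: T_Y/T_Q = λ_Q/λ_Y = 469/1350 = 0.3474.
L_Y/L_Q = (R_Y/R_Q)²(T_Y/T_Q)⁴ = (2.80)²(0.3474)⁴ = 0.1142.
F_Y/F_Q = (L_Y/L_Q)/(d_Y/d_Q)² = 0.1142/(0.760)² = 0.1977.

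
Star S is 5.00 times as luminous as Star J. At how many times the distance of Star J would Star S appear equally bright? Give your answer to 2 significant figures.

Equal flux requires L_S/d_S² = L_J/d_J², so d_S/d_J = √(L_S/L_J)
= √(5.00) = 2.236.

2.2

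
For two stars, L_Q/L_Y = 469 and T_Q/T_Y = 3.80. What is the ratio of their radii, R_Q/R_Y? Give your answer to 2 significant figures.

1.5

L ∝ R²T⁴ gives R ∝ √L / T², so
R_Q/R_Y = √(469) / (3.80)² = 21.66 / 14.44 = 1.500.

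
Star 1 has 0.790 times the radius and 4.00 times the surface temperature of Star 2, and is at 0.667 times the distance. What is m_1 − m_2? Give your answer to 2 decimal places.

-6.39

L_1/L_2 = (0.790)²(4.00)⁴ = 159.8.
F_1/F_2 = (L_1/L_2)/(d_1/d_2)² = 159.8/0.4449 = 359.1.
m_1 − m_2 = −2.5 log₁₀(359.1) = -6.39.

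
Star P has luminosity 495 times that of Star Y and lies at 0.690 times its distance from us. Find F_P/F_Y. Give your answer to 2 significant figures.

1.0×10^3

F = L/(4πd²), so F_P/F_Y = (L_P/L_Y) / (d_P/d_Y)²
= 495 / (0.690)² = 495 / 0.4761 = 1040.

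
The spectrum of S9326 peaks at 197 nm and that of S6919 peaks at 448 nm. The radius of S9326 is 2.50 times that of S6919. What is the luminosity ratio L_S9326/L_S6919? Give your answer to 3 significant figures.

Wien's law gives T ∝ 1/λ_max, so T_S9326/T_S6919 = λ_S6919/λ_S9326 = 448/197 = 2.274.
Then L ∝ R²T⁴ gives L_S9326/L_S6919 = (2.50)² × (2.274)⁴ = 6.250 × 26.75 = 167.2.

167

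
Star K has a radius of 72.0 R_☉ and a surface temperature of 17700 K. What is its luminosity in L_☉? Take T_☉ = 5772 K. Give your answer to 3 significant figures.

4.58×10^5 L_☉

L/L_☉ = (R/R_☉)² (T/T_☉)⁴ = (72.0)² × (17700/5772)⁴
       = 5184 × (3.067)⁴ = 5184 × 88.43 = 4.584×10^5.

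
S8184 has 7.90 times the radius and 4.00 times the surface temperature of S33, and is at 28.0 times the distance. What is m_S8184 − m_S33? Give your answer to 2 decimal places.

-3.27

L_S8184/L_S33 = (7.90)²(4.00)⁴ = 1.598×10^4.
F_S8184/F_S33 = (L_S8184/L_S33)/(d_S8184/d_S33)² = 1.598×10^4/784.0 = 20.38.
m_S8184 − m_S33 = −2.5 log₁₀(20.38) = -3.27.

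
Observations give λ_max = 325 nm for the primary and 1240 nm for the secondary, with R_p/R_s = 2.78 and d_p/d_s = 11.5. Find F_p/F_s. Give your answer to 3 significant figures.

12.4

Wien's law: T_p/T_s = λ_s/λ_p = 1240/325 = 3.815.
L_p/L_s = (R_p/R_s)²(T_p/T_s)⁴ = (2.78)²(3.815)⁴ = 1638.
F_p/F_s = (L_p/L_s)/(d_p/d_s)² = 1638/(11.5)² = 12.38.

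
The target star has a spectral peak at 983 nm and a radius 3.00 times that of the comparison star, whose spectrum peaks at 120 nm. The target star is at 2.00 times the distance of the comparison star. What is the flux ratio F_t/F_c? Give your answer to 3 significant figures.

Wien's law: T_t/T_c = λ_c/λ_t = 120/983 = 0.1221.
L_t/L_c = (R_t/R_c)²(T_t/T_c)⁴ = (3.00)²(0.1221)⁴ = 0.001999.
F_t/F_c = (L_t/L_c)/(d_t/d_c)² = 0.001999/(2.00)² = 4.997×10^-4.

5.00×10^-4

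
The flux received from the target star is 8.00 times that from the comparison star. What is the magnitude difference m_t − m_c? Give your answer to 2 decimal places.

-2.26

m_t − m_c = −2.5 log₁₀(F_t/F_c) = −2.5 log₁₀(8.00) = −2.5 × (0.903) = -2.258.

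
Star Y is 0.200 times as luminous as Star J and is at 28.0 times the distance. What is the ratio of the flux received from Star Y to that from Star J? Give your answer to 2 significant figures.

F = L/(4πd²), so F_Y/F_J = (L_Y/L_J) / (d_Y/d_J)²
= 0.200 / (28.0)² = 0.200 / 784.0 = 2.551×10^-4.

2.6×10^-4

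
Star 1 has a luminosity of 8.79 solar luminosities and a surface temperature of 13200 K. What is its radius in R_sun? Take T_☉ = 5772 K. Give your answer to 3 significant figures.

0.567 R_sun

R/R_☉ = √(L/L_☉) / (T/T_☉)² = √(8.79) / (2.287)²
       = 2.965 / 5.230 = 0.5669.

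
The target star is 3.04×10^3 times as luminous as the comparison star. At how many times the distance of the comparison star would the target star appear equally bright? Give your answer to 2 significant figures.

55

Equal flux requires L_t/d_t² = L_c/d_c², so d_t/d_c = √(L_t/L_c)
= √(3.04×10^3) = 55.14.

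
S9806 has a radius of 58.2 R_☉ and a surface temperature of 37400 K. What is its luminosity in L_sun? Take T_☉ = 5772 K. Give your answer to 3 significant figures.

5.97×10^6 L_sun

L/L_☉ = (R/R_☉)² (T/T_☉)⁴ = (58.2)² × (37400/5772)⁴
       = 3387 × (6.480)⁴ = 3387 × 1763 = 5.971×10^6.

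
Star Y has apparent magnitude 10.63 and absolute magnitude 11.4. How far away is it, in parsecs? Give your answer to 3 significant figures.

m − M = 5 log₁₀(d/10 pc)
10.63 − (11.4) = -0.77 = 5 log₁₀(d/10)
d = 10 × 10^(-0.77/5) = 10 × 10^-0.154 = 7.015 pc.

7.01 pc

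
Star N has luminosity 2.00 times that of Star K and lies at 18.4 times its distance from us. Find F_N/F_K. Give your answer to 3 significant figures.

F = L/(4πd²), so F_N/F_K = (L_N/L_K) / (d_N/d_K)²
= 2.00 / (18.4)² = 2.00 / 338.6 = 0.005907.

0.00591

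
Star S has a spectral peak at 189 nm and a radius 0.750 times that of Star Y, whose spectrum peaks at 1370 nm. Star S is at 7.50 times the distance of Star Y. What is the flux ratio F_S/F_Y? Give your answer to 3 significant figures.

Wien's law: T_S/T_Y = λ_Y/λ_S = 1370/189 = 7.249.
L_S/L_Y = (R_S/R_Y)²(T_S/T_Y)⁴ = (0.750)²(7.249)⁴ = 1553.
F_S/F_Y = (L_S/L_Y)/(d_S/d_Y)² = 1553/(7.50)² = 27.61.

27.6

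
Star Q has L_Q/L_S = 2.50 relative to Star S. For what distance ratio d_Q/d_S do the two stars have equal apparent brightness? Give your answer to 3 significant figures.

Equal flux requires L_Q/d_Q² = L_S/d_S², so d_Q/d_S = √(L_Q/L_S)
= √(2.50) = 1.581.

1.58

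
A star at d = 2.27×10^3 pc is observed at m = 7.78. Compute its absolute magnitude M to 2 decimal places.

M = m − 5 log₁₀(d/10 pc) = 7.78 − 5 log₁₀(2.27×10^3/10)
  = 7.78 − 5 × 2.356 = 7.78 − 11.78 = -4.00.

-4.00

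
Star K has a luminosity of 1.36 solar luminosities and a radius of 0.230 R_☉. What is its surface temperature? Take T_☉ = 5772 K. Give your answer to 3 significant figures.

T/T_☉ = (L/L_☉)^(1/4) / (R/R_☉)^(1/2)
T = 5772 × (1.36)^(1/4) / √(0.230) = 5772 × 1.080 / 0.4796 = 1.300×10^4 K.

1.30×10^4 K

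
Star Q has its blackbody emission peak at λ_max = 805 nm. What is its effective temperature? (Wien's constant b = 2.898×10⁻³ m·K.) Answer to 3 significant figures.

3.60×10^3 K

T = b/λ_max = 2.898×10⁻³ / (805×10⁻⁹) = 3600 K.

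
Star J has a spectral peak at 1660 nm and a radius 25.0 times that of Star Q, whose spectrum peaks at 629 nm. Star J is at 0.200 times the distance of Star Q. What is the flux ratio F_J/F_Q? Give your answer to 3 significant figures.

Wien's law: T_J/T_Q = λ_Q/λ_J = 629/1660 = 0.3789.
L_J/L_Q = (R_J/R_Q)²(T_J/T_Q)⁴ = (25.0)²(0.3789)⁴ = 12.88.
F_J/F_Q = (L_J/L_Q)/(d_J/d_Q)² = 12.88/(0.200)² = 322.1.

322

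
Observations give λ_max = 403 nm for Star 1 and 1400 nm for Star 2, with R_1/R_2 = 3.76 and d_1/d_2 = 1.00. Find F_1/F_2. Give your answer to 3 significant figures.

Wien's law: T_1/T_2 = λ_2/λ_1 = 1400/403 = 3.474.
L_1/L_2 = (R_1/R_2)²(T_1/T_2)⁴ = (3.76)²(3.474)⁴ = 2059.
F_1/F_2 = (L_1/L_2)/(d_1/d_2)² = 2059/(1.00)² = 2059.

2.06×10^3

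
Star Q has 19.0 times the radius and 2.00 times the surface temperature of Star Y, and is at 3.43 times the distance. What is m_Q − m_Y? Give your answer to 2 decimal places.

-6.73

L_Q/L_Y = (19.0)²(2.00)⁴ = 5776.
F_Q/F_Y = (L_Q/L_Y)/(d_Q/d_Y)² = 5776/11.76 = 491.0.
m_Q − m_Y = −2.5 log₁₀(491.0) = -6.73.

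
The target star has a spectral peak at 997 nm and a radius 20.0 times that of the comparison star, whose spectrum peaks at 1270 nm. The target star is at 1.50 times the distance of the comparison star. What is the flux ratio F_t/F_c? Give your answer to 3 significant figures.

Wien's law: T_t/T_c = λ_c/λ_t = 1270/997 = 1.274.
L_t/L_c = (R_t/R_c)²(T_t/T_c)⁴ = (20.0)²(1.274)⁴ = 1053.
F_t/F_c = (L_t/L_c)/(d_t/d_c)² = 1053/(1.50)² = 468.1.

468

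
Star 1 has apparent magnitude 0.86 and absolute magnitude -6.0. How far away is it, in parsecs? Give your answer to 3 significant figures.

m − M = 5 log₁₀(d/10 pc)
0.86 − (-6.0) = 6.86 = 5 log₁₀(d/10)
d = 10 × 10^(6.86/5) = 10 × 10^1.372 = 235.5 pc.

236 pc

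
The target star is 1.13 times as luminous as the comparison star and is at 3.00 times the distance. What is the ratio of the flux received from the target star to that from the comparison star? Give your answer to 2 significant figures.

0.13

F = L/(4πd²), so F_t/F_c = (L_t/L_c) / (d_t/d_c)²
= 1.13 / (3.00)² = 1.13 / 9.000 = 0.1256.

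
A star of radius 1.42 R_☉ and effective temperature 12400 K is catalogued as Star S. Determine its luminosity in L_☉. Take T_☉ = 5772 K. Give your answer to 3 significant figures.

L/L_☉ = (R/R_☉)² (T/T_☉)⁴ = (1.42)² × (12400/5772)⁴
       = 2.016 × (2.148)⁴ = 2.016 × 21.30 = 42.95.

42.9 L_☉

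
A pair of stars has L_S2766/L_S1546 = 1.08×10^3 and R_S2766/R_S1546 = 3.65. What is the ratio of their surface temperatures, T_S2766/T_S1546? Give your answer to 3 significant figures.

L ∝ R²T⁴ gives T ∝ (L/R²)^(1/4), so
T_S2766/T_S1546 = (1.08×10^3 / 3.65²)^(1/4) = (81.07)^(1/4) = 3.001.

3.00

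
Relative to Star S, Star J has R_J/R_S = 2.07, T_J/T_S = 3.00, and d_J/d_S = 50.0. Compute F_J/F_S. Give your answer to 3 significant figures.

0.139

L_J/L_S = (R_J/R_S)²(T_J/T_S)⁴ = (2.07)² × (3.00)⁴ = 347.1.
F_J/F_S = (L_J/L_S)/(d_J/d_S)² = 347.1 / (50.0)² = 0.1388.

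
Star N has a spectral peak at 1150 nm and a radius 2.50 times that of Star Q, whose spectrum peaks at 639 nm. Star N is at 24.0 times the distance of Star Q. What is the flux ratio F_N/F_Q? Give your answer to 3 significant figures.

Wien's law: T_N/T_Q = λ_Q/λ_N = 639/1150 = 0.5557.
L_N/L_Q = (R_N/R_Q)²(T_N/T_Q)⁴ = (2.50)²(0.5557)⁴ = 0.5958.
F_N/F_Q = (L_N/L_Q)/(d_N/d_Q)² = 0.5958/(24.0)² = 0.001034.

0.00103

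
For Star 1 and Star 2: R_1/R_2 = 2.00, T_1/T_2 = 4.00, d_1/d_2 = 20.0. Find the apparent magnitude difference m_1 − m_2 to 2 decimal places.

L_1/L_2 = (2.00)²(4.00)⁴ = 1024.
F_1/F_2 = (L_1/L_2)/(d_1/d_2)² = 1024/400.0 = 2.560.
m_1 − m_2 = −2.5 log₁₀(2.560) = -1.02.

-1.02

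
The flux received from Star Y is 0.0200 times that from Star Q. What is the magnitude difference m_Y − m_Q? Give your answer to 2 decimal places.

4.25

m_Y − m_Q = −2.5 log₁₀(F_Y/F_Q) = −2.5 log₁₀(0.0200) = −2.5 × (-1.699) = 4.247.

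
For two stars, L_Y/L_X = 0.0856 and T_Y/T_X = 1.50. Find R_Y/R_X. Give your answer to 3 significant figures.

0.130

L ∝ R²T⁴ gives R ∝ √L / T², so
R_Y/R_X = √(0.0856) / (1.50)² = 0.2926 / 2.250 = 0.1300.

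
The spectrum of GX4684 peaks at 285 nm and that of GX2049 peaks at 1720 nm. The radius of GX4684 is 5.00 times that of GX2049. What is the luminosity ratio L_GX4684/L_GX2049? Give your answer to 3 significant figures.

Wien's law gives T ∝ 1/λ_max, so T_GX4684/T_GX2049 = λ_GX2049/λ_GX4684 = 1720/285 = 6.035.
Then L ∝ R²T⁴ gives L_GX4684/L_GX2049 = (5.00)² × (6.035)⁴ = 25.00 × 1327 = 3.316×10^4.

3.32×10^4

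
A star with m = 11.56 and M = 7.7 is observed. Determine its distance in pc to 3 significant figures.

m − M = 5 log₁₀(d/10 pc)
11.56 − (7.7) = 3.86 = 5 log₁₀(d/10)
d = 10 × 10^(3.86/5) = 10 × 10^0.772 = 59.16 pc.

59.2 pc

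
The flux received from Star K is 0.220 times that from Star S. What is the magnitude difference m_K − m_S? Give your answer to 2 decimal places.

1.64

m_K − m_S = −2.5 log₁₀(F_K/F_S) = −2.5 log₁₀(0.220) = −2.5 × (-0.658) = 1.644.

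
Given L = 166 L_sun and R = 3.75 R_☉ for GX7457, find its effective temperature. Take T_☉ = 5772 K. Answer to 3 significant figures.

T/T_☉ = (L/L_☉)^(1/4) / (R/R_☉)^(1/2)
T = 5772 × (166)^(1/4) / √(3.75) = 5772 × 3.589 / 1.936 = 1.070×10^4 K.

1.07×10^4 K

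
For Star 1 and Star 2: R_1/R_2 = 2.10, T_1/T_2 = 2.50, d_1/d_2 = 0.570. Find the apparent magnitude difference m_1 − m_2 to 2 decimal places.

L_1/L_2 = (2.10)²(2.50)⁴ = 172.3.
F_1/F_2 = (L_1/L_2)/(d_1/d_2)² = 172.3/0.3249 = 530.2.
m_1 − m_2 = −2.5 log₁₀(530.2) = -6.81.

-6.81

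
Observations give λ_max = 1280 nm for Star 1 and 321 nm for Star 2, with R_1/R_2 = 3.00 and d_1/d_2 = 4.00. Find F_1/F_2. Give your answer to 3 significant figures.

0.00222

Wien's law: T_1/T_2 = λ_2/λ_1 = 321/1280 = 0.2508.
L_1/L_2 = (R_1/R_2)²(T_1/T_2)⁴ = (3.00)²(0.2508)⁴ = 0.03560.
F_1/F_2 = (L_1/L_2)/(d_1/d_2)² = 0.03560/(4.00)² = 0.002225.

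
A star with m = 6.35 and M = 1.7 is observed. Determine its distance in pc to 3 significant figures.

m − M = 5 log₁₀(d/10 pc)
6.35 − (1.7) = 4.65 = 5 log₁₀(d/10)
d = 10 × 10^(4.65/5) = 10 × 10^0.930 = 85.11 pc.

85.1 pc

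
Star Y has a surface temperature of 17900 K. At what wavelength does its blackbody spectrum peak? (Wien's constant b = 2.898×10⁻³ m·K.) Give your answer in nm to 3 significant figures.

λ_max = b/T = 2.898×10⁻³ / 17900 = 1.62×10^-7 m = 161.9 nm.

162 nm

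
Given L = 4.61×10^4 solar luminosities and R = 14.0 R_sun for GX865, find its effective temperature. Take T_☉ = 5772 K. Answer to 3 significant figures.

2.26×10^4 K

T/T_☉ = (L/L_☉)^(1/4) / (R/R_☉)^(1/2)
T = 5772 × (4.61×10^4)^(1/4) / √(14.0) = 5772 × 14.65 / 3.742 = 2.260×10^4 K.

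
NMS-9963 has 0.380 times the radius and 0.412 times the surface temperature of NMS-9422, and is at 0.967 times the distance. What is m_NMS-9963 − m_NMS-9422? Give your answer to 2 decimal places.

5.88

L_NMS-9963/L_NMS-9422 = (0.380)²(0.412)⁴ = 0.004161.
F_NMS-9963/F_NMS-9422 = (L_NMS-9963/L_NMS-9422)/(d_NMS-9963/d_NMS-9422)² = 0.004161/0.9351 = 0.004449.
m_NMS-9963 − m_NMS-9422 = −2.5 log₁₀(0.004449) = 5.88.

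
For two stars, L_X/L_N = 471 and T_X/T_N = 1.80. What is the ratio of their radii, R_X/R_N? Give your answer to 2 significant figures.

6.7

L ∝ R²T⁴ gives R ∝ √L / T², so
R_X/R_N = √(471) / (1.80)² = 21.70 / 3.240 = 6.698.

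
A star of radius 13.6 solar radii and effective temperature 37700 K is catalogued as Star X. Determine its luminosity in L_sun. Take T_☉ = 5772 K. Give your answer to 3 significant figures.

L/L_☉ = (R/R_☉)² (T/T_☉)⁴ = (13.6)² × (37700/5772)⁴
       = 185.0 × (6.532)⁴ = 185.0 × 1820 = 3.366×10^5.

3.37×10^5 L_sun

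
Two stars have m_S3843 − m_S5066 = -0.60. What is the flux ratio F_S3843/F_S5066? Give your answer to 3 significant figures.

1.74

F_S3843/F_S5066 = 10^(−(m_S3843 − m_S5066)/2.5) = 10^(0.60/2.5) = 10^0.240 = 1.738.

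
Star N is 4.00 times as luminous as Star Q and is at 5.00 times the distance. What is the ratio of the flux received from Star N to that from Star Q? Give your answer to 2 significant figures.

F = L/(4πd²), so F_N/F_Q = (L_N/L_Q) / (d_N/d_Q)²
= 4.00 / (5.00)² = 4.00 / 25.00 = 0.1600.

0.16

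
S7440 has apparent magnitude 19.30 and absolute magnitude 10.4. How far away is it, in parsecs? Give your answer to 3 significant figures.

603 pc

m − M = 5 log₁₀(d/10 pc)
19.30 − (10.4) = 8.90 = 5 log₁₀(d/10)
d = 10 × 10^(8.90/5) = 10 × 10^1.780 = 602.6 pc.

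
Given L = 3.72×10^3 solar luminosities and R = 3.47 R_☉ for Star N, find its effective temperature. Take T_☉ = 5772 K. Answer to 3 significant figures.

2.42×10^4 K

T/T_☉ = (L/L_☉)^(1/4) / (R/R_☉)^(1/2)
T = 5772 × (3.72×10^3)^(1/4) / √(3.47) = 5772 × 7.810 / 1.863 = 2.420×10^4 K.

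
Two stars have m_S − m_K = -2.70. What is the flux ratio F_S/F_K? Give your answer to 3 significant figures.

12.0

F_S/F_K = 10^(−(m_S − m_K)/2.5) = 10^(2.70/2.5) = 10^1.080 = 12.02.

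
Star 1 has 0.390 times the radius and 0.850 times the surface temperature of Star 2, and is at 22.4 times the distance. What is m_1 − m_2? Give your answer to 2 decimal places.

9.50

L_1/L_2 = (0.390)²(0.850)⁴ = 0.07940.
F_1/F_2 = (L_1/L_2)/(d_1/d_2)² = 0.07940/501.8 = 1.582×10^-4.
m_1 − m_2 = −2.5 log₁₀(1.582×10^-4) = 9.50.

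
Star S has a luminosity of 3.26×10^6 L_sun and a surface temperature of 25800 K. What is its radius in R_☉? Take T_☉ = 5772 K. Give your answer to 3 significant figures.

90.4 R_☉

R/R_☉ = √(L/L_☉) / (T/T_☉)² = √(3.26×10^6) / (4.470)²
       = 1806 / 19.98 = 90.37.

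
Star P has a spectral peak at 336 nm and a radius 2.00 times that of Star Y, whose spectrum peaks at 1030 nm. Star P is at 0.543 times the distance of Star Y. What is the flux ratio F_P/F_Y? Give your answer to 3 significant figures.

1.20×10^3

Wien's law: T_P/T_Y = λ_Y/λ_P = 1030/336 = 3.065.
L_P/L_Y = (R_P/R_Y)²(T_P/T_Y)⁴ = (2.00)²(3.065)⁴ = 353.2.
F_P/F_Y = (L_P/L_Y)/(d_P/d_Y)² = 353.2/(0.543)² = 1198.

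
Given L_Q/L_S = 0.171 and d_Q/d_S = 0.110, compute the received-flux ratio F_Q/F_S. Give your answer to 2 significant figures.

14

F = L/(4πd²), so F_Q/F_S = (L_Q/L_S) / (d_Q/d_S)²
= 0.171 / (0.110)² = 0.171 / 0.01210 = 14.13.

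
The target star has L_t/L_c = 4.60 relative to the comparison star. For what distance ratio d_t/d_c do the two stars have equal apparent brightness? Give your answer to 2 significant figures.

2.1

Equal flux requires L_t/d_t² = L_c/d_c², so d_t/d_c = √(L_t/L_c)
= √(4.60) = 2.145.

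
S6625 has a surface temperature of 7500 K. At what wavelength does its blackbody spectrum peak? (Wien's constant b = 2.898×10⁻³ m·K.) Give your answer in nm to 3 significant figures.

386 nm

λ_max = b/T = 2.898×10⁻³ / 7500 = 3.86×10^-7 m = 386.4 nm.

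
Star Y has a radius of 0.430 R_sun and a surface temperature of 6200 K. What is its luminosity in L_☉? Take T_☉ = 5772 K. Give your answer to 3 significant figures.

0.246 L_☉

L/L_☉ = (R/R_☉)² (T/T_☉)⁴ = (0.430)² × (6200/5772)⁴
       = 0.1849 × (1.074)⁴ = 0.1849 × 1.331 = 0.2461.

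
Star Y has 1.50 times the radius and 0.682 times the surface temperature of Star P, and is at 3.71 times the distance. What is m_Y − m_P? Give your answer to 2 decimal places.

L_Y/L_P = (1.50)²(0.682)⁴ = 0.4868.
F_Y/F_P = (L_Y/L_P)/(d_Y/d_P)² = 0.4868/13.76 = 0.03536.
m_Y − m_P = −2.5 log₁₀(0.03536) = 3.63.

3.63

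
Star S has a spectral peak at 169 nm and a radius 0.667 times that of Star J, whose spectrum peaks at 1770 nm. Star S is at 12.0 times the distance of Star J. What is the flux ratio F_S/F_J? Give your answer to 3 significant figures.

37.2

Wien's law: T_S/T_J = λ_J/λ_S = 1770/169 = 10.47.
L_S/L_J = (R_S/R_J)²(T_S/T_J)⁴ = (0.667)²(10.47)⁴ = 5353.
F_S/F_J = (L_S/L_J)/(d_S/d_J)² = 5353/(12.0)² = 37.17.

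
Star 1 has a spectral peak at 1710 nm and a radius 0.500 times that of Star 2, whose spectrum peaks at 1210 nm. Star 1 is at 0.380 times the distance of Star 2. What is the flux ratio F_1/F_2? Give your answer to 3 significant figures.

0.434

Wien's law: T_1/T_2 = λ_2/λ_1 = 1210/1710 = 0.7076.
L_1/L_2 = (R_1/R_2)²(T_1/T_2)⁴ = (0.500)²(0.7076)⁴ = 0.06268.
F_1/F_2 = (L_1/L_2)/(d_1/d_2)² = 0.06268/(0.380)² = 0.4340.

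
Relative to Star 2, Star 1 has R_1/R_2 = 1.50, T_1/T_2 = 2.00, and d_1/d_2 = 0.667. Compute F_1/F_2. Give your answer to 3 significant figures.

L_1/L_2 = (R_1/R_2)²(T_1/T_2)⁴ = (1.50)² × (2.00)⁴ = 36.00.
F_1/F_2 = (L_1/L_2)/(d_1/d_2)² = 36.00 / (0.667)² = 80.92.

80.9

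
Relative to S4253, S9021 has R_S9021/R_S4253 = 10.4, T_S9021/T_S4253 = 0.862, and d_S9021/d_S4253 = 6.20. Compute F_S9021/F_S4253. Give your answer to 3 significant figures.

L_S9021/L_S4253 = (R_S9021/R_S4253)²(T_S9021/T_S4253)⁴ = (10.4)² × (0.862)⁴ = 59.72.
F_S9021/F_S4253 = (L_S9021/L_S4253)/(d_S9021/d_S4253)² = 59.72 / (6.20)² = 1.554.

1.55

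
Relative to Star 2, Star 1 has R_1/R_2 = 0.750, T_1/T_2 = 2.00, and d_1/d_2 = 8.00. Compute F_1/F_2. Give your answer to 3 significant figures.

L_1/L_2 = (R_1/R_2)²(T_1/T_2)⁴ = (0.750)² × (2.00)⁴ = 9.000.
F_1/F_2 = (L_1/L_2)/(d_1/d_2)² = 9.000 / (8.00)² = 0.1406.

0.141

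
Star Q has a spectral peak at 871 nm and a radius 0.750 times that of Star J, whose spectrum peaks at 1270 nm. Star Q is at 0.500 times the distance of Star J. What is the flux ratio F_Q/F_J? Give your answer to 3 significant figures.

Wien's law: T_Q/T_J = λ_J/λ_Q = 1270/871 = 1.458.
L_Q/L_J = (R_Q/R_J)²(T_Q/T_J)⁴ = (0.750)²(1.458)⁴ = 2.543.
F_Q/F_J = (L_Q/L_J)/(d_Q/d_J)² = 2.543/(0.500)² = 10.17.

10.2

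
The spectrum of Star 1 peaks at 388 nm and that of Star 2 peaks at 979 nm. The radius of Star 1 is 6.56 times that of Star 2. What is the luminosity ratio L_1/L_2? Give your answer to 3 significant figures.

1.74×10^3

Wien's law gives T ∝ 1/λ_max, so T_1/T_2 = λ_2/λ_1 = 979/388 = 2.523.
Then L ∝ R²T⁴ gives L_1/L_2 = (6.56)² × (2.523)⁴ = 43.03 × 40.53 = 1744.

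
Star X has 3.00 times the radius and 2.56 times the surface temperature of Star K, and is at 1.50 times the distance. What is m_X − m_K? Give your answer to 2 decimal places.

L_X/L_K = (3.00)²(2.56)⁴ = 386.5.
F_X/F_K = (L_X/L_K)/(d_X/d_K)² = 386.5/2.250 = 171.8.
m_X − m_K = −2.5 log₁₀(171.8) = -5.59.

-5.59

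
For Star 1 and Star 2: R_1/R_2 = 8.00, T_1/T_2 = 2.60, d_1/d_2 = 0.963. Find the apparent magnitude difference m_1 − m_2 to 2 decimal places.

-8.75

L_1/L_2 = (8.00)²(2.60)⁴ = 2925.
F_1/F_2 = (L_1/L_2)/(d_1/d_2)² = 2925/0.9274 = 3154.
m_1 − m_2 = −2.5 log₁₀(3154) = -8.75.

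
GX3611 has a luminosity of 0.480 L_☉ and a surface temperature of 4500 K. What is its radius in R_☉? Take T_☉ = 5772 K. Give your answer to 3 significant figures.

1.14 R_☉

R/R_☉ = √(L/L_☉) / (T/T_☉)² = √(0.480) / (0.7796)²
       = 0.6928 / 0.6078 = 1.140.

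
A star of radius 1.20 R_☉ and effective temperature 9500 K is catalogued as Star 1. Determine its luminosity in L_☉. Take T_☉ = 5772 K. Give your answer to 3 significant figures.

L/L_☉ = (R/R_☉)² (T/T_☉)⁴ = (1.20)² × (9500/5772)⁴
       = 1.440 × (1.646)⁴ = 1.440 × 7.338 = 10.57.

10.6 L_☉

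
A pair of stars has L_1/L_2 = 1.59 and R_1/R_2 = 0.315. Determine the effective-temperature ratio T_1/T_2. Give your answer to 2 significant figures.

L ∝ R²T⁴ gives T ∝ (L/R²)^(1/4), so
T_1/T_2 = (1.59 / 0.315²)^(1/4) = (16.02)^(1/4) = 2.001.

2.0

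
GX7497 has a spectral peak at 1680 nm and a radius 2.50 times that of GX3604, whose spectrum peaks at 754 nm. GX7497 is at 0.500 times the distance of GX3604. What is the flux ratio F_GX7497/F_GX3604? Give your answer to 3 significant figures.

1.01

Wien's law: T_GX7497/T_GX3604 = λ_GX3604/λ_GX7497 = 754/1680 = 0.4488.
L_GX7497/L_GX3604 = (R_GX7497/R_GX3604)²(T_GX7497/T_GX3604)⁴ = (2.50)²(0.4488)⁴ = 0.2536.
F_GX7497/F_GX3604 = (L_GX7497/L_GX3604)/(d_GX7497/d_GX3604)² = 0.2536/(0.500)² = 1.014.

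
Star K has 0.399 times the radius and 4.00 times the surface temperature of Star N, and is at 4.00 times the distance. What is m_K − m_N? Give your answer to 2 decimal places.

L_K/L_N = (0.399)²(4.00)⁴ = 40.76.
F_K/F_N = (L_K/L_N)/(d_K/d_N)² = 40.76/16.00 = 2.547.
m_K − m_N = −2.5 log₁₀(2.547) = -1.02.

-1.02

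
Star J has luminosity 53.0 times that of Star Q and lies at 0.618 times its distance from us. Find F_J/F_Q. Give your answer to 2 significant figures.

F = L/(4πd²), so F_J/F_Q = (L_J/L_Q) / (d_J/d_Q)²
= 53.0 / (0.618)² = 53.0 / 0.3819 = 138.8.

1.4×10^2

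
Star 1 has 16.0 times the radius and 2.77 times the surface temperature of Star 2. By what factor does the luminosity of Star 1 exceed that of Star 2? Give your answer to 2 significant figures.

From the Stefan–Boltzmann law, L ∝ R²T⁴, so
L_1/L_2 = (R_1/R_2)² (T_1/T_2)⁴ = (16.0)² × (2.77)⁴ = 256.0 × 58.87 = 1.507×10^4.

1.5×10^4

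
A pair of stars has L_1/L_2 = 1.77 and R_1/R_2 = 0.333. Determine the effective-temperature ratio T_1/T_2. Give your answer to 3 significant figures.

2.00

L ∝ R²T⁴ gives T ∝ (L/R²)^(1/4), so
T_1/T_2 = (1.77 / 0.333²)^(1/4) = (15.96)^(1/4) = 1.999.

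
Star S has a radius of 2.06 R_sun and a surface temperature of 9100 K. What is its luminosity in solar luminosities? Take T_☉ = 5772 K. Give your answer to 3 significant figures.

L/L_☉ = (R/R_☉)² (T/T_☉)⁴ = (2.06)² × (9100/5772)⁴
       = 4.244 × (1.577)⁴ = 4.244 × 6.178 = 26.22.

26.2 solar luminosities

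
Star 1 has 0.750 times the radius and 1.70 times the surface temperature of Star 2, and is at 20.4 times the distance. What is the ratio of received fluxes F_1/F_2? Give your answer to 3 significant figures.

L_1/L_2 = (R_1/R_2)²(T_1/T_2)⁴ = (0.750)² × (1.70)⁴ = 4.698.
F_1/F_2 = (L_1/L_2)/(d_1/d_2)² = 4.698 / (20.4)² = 0.01129.

0.0113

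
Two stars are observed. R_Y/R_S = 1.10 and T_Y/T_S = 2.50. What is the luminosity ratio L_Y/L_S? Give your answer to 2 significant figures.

47

From the Stefan–Boltzmann law, L ∝ R²T⁴, so
L_Y/L_S = (R_Y/R_S)² (T_Y/T_S)⁴ = (1.10)² × (2.50)⁴ = 1.210 × 39.06 = 47.27.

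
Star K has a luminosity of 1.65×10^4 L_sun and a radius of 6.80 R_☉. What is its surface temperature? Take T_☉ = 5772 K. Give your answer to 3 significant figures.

2.51×10^4 K

T/T_☉ = (L/L_☉)^(1/4) / (R/R_☉)^(1/2)
T = 5772 × (1.65×10^4)^(1/4) / √(6.80) = 5772 × 11.33 / 2.608 = 2.509×10^4 K.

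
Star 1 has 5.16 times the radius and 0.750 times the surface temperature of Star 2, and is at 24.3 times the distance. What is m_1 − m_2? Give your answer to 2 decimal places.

L_1/L_2 = (5.16)²(0.750)⁴ = 8.425.
F_1/F_2 = (L_1/L_2)/(d_1/d_2)² = 8.425/590.5 = 0.01427.
m_1 − m_2 = −2.5 log₁₀(0.01427) = 4.61.

4.61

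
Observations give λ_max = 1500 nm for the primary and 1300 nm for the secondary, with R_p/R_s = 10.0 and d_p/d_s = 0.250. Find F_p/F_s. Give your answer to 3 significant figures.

Wien's law: T_p/T_s = λ_s/λ_p = 1300/1500 = 0.8667.
L_p/L_s = (R_p/R_s)²(T_p/T_s)⁴ = (10.0)²(0.8667)⁴ = 56.42.
F_p/F_s = (L_p/L_s)/(d_p/d_s)² = 56.42/(0.250)² = 902.7.

903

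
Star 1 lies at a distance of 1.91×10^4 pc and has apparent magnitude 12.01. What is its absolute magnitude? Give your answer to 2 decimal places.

M = m − 5 log₁₀(d/10 pc) = 12.01 − 5 log₁₀(1.91×10^4/10)
  = 12.01 − 5 × 3.281 = 12.01 − 16.41 = -4.40.

-4.40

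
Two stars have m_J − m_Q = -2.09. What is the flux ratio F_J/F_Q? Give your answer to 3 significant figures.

6.85

F_J/F_Q = 10^(−(m_J − m_Q)/2.5) = 10^(2.09/2.5) = 10^0.836 = 6.855.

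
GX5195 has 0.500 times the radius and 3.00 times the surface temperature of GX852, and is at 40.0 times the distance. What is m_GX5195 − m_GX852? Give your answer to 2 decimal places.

4.74

L_GX5195/L_GX852 = (0.500)²(3.00)⁴ = 20.25.
F_GX5195/F_GX852 = (L_GX5195/L_GX852)/(d_GX5195/d_GX852)² = 20.25/1600 = 0.01266.
m_GX5195 − m_GX852 = −2.5 log₁₀(0.01266) = 4.74.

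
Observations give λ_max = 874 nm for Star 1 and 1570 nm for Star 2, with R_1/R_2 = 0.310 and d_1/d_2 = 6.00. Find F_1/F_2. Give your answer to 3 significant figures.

0.0278

Wien's law: T_1/T_2 = λ_2/λ_1 = 1570/874 = 1.796.
L_1/L_2 = (R_1/R_2)²(T_1/T_2)⁴ = (0.310)²(1.796)⁴ = 1.001.
F_1/F_2 = (L_1/L_2)/(d_1/d_2)² = 1.001/(6.00)² = 0.02780.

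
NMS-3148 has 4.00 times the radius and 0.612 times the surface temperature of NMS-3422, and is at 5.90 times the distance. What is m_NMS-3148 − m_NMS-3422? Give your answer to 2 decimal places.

2.98

L_NMS-3148/L_NMS-3422 = (4.00)²(0.612)⁴ = 2.245.
F_NMS-3148/F_NMS-3422 = (L_NMS-3148/L_NMS-3422)/(d_NMS-3148/d_NMS-3422)² = 2.245/34.81 = 0.06448.
m_NMS-3148 − m_NMS-3422 = −2.5 log₁₀(0.06448) = 2.98.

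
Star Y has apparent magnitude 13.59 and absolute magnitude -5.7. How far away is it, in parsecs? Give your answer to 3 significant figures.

m − M = 5 log₁₀(d/10 pc)
13.59 − (-5.7) = 19.29 = 5 log₁₀(d/10)
d = 10 × 10^(19.29/5) = 10 × 10^3.858 = 7.211×10^4 pc.

7.21×10^4 pc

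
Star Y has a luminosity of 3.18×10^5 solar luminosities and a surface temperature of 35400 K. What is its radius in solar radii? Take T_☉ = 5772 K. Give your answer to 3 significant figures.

R/R_☉ = √(L/L_☉) / (T/T_☉)² = √(3.18×10^5) / (6.133)²
       = 563.9 / 37.61 = 14.99.

15.0 solar radii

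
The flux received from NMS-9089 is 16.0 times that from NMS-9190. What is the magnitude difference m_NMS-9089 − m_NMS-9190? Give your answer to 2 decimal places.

m_NMS-9089 − m_NMS-9190 = −2.5 log₁₀(F_NMS-9089/F_NMS-9190) = −2.5 log₁₀(16.0) = −2.5 × (1.204) = -3.010.

-3.01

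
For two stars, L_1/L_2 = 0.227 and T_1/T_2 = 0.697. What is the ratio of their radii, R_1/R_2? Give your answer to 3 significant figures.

L ∝ R²T⁴ gives R ∝ √L / T², so
R_1/R_2 = √(0.227) / (0.697)² = 0.4764 / 0.4858 = 0.9807.

0.981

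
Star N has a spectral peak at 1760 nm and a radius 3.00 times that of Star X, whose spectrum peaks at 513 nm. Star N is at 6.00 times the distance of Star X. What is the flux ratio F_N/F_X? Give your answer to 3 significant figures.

Wien's law: T_N/T_X = λ_X/λ_N = 513/1760 = 0.2915.
L_N/L_X = (R_N/R_X)²(T_N/T_X)⁴ = (3.00)²(0.2915)⁴ = 0.06496.
F_N/F_X = (L_N/L_X)/(d_N/d_X)² = 0.06496/(6.00)² = 0.001805.

0.00180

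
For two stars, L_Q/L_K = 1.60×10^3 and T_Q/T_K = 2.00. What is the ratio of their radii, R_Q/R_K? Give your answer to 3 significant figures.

L ∝ R²T⁴ gives R ∝ √L / T², so
R_Q/R_K = √(1.60×10^3) / (2.00)² = 40.00 / 4.000 = 10.00.

10.0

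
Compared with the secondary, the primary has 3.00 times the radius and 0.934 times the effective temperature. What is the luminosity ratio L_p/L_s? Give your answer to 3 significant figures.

From the Stefan–Boltzmann law, L ∝ R²T⁴, so
L_p/L_s = (R_p/R_s)² (T_p/T_s)⁴ = (3.00)² × (0.934)⁴ = 9.000 × 0.7610 = 6.849.

6.85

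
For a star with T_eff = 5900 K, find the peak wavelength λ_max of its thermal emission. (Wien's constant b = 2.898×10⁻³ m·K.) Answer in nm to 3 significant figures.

491 nm

λ_max = b/T = 2.898×10⁻³ / 5900 = 4.91×10^-7 m = 491.2 nm.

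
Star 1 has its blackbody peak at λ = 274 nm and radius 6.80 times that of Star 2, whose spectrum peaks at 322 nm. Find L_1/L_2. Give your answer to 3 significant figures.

Wien's law gives T ∝ 1/λ_max, so T_1/T_2 = λ_2/λ_1 = 322/274 = 1.175.
Then L ∝ R²T⁴ gives L_1/L_2 = (6.80)² × (1.175)⁴ = 46.24 × 1.907 = 88.19.

88.2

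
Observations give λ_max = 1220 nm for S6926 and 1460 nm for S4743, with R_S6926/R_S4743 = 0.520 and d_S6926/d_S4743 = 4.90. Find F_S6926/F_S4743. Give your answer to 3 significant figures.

0.0231

Wien's law: T_S6926/T_S4743 = λ_S4743/λ_S6926 = 1460/1220 = 1.197.
L_S6926/L_S4743 = (R_S6926/R_S4743)²(T_S6926/T_S4743)⁴ = (0.520)²(1.197)⁴ = 0.5546.
F_S6926/F_S4743 = (L_S6926/L_S4743)/(d_S6926/d_S4743)² = 0.5546/(4.90)² = 0.02310.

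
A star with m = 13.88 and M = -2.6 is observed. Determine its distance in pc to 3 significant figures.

1.98×10^4 pc

m − M = 5 log₁₀(d/10 pc)
13.88 − (-2.6) = 16.48 = 5 log₁₀(d/10)
d = 10 × 10^(16.48/5) = 10 × 10^3.296 = 1.977×10^4 pc.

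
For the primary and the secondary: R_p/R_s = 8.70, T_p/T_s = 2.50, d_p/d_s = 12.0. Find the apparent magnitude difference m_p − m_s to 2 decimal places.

L_p/L_s = (8.70)²(2.50)⁴ = 2957.
F_p/F_s = (L_p/L_s)/(d_p/d_s)² = 2957/144.0 = 20.53.
m_p − m_s = −2.5 log₁₀(20.53) = -3.28.

-3.28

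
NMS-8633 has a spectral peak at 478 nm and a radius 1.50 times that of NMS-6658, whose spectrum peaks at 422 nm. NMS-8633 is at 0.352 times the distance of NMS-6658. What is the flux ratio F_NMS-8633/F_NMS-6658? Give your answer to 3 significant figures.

Wien's law: T_NMS-8633/T_NMS-6658 = λ_NMS-6658/λ_NMS-8633 = 422/478 = 0.8828.
L_NMS-8633/L_NMS-6658 = (R_NMS-8633/R_NMS-6658)²(T_NMS-8633/T_NMS-6658)⁴ = (1.50)²(0.8828)⁴ = 1.367.
F_NMS-8633/F_NMS-6658 = (L_NMS-8633/L_NMS-6658)/(d_NMS-8633/d_NMS-6658)² = 1.367/(0.352)² = 11.03.

11.0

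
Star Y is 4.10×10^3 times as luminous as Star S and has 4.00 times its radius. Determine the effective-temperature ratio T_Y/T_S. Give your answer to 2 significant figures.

L ∝ R²T⁴ gives T ∝ (L/R²)^(1/4), so
T_Y/T_S = (4.10×10^3 / 4.00²)^(1/4) = (256.2)^(1/4) = 4.001.

4.0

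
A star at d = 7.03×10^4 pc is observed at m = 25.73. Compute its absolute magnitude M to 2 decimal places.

M = m − 5 log₁₀(d/10 pc) = 25.73 − 5 log₁₀(7.03×10^4/10)
  = 25.73 − 5 × 3.847 = 25.73 − 19.23 = 6.50.

6.50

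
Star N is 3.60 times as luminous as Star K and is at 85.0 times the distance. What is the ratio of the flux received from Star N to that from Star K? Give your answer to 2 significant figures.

5.0×10^-4

F = L/(4πd²), so F_N/F_K = (L_N/L_K) / (d_N/d_K)²
= 3.60 / (85.0)² = 3.60 / 7225 = 4.983×10^-4.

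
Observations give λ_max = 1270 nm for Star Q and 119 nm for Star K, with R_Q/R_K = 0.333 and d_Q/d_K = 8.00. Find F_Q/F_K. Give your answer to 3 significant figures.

1.34×10^-7

Wien's law: T_Q/T_K = λ_K/λ_Q = 119/1270 = 0.09370.
L_Q/L_K = (R_Q/R_K)²(T_Q/T_K)⁴ = (0.333)²(0.09370)⁴ = 8.548×10^-6.
F_Q/F_K = (L_Q/L_K)/(d_Q/d_K)² = 8.548×10^-6/(8.00)² = 1.336×10^-7.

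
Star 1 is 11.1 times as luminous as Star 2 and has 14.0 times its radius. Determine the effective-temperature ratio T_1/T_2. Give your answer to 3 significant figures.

0.488

L ∝ R²T⁴ gives T ∝ (L/R²)^(1/4), so
T_1/T_2 = (11.1 / 14.0²)^(1/4) = (0.05663)^(1/4) = 0.4878.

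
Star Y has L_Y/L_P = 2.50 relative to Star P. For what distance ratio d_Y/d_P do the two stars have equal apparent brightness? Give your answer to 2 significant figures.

Equal flux requires L_Y/d_Y² = L_P/d_P², so d_Y/d_P = √(L_Y/L_P)
= √(2.50) = 1.581.

1.6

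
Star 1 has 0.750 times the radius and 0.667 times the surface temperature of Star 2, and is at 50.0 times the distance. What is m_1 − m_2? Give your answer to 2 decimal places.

L_1/L_2 = (0.750)²(0.667)⁴ = 0.1113.
F_1/F_2 = (L_1/L_2)/(d_1/d_2)² = 0.1113/2500 = 4.453×10^-5.
m_1 − m_2 = −2.5 log₁₀(4.453×10^-5) = 10.88.

10.88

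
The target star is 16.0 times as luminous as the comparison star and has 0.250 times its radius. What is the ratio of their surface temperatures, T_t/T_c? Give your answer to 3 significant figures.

L ∝ R²T⁴ gives T ∝ (L/R²)^(1/4), so
T_t/T_c = (16.0 / 0.250²)^(1/4) = (256.0)^(1/4) = 4.000.

4.00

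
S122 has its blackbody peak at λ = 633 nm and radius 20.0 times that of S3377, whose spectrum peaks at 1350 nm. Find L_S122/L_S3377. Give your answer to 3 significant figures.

Wien's law gives T ∝ 1/λ_max, so T_S122/T_S3377 = λ_S3377/λ_S122 = 1350/633 = 2.133.
Then L ∝ R²T⁴ gives L_S122/L_S3377 = (20.0)² × (2.133)⁴ = 400.0 × 20.69 = 8275.

8.28×10^3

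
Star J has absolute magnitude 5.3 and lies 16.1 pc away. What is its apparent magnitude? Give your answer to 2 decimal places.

m = M + 5 log₁₀(d/10 pc) = 5.3 + 5 log₁₀(16.1/10)
  = 5.3 + 5 × 0.207 = 5.3 + 1.03 = 6.33.

6.33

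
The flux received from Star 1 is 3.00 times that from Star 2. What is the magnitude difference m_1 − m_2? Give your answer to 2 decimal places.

m_1 − m_2 = −2.5 log₁₀(F_1/F_2) = −2.5 log₁₀(3.00) = −2.5 × (0.477) = -1.193.

-1.19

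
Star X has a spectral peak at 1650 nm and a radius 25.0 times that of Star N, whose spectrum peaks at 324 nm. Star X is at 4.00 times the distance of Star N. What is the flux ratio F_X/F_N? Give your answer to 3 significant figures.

Wien's law: T_X/T_N = λ_N/λ_X = 324/1650 = 0.1964.
L_X/L_N = (R_X/R_N)²(T_X/T_N)⁴ = (25.0)²(0.1964)⁴ = 0.9292.
F_X/F_N = (L_X/L_N)/(d_X/d_N)² = 0.9292/(4.00)² = 0.05808.

0.0581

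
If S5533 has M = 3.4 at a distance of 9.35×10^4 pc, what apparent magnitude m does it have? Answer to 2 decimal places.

m = M + 5 log₁₀(d/10 pc) = 3.4 + 5 log₁₀(9.35×10^4/10)
  = 3.4 + 5 × 3.971 = 3.4 + 19.85 = 23.25.

23.25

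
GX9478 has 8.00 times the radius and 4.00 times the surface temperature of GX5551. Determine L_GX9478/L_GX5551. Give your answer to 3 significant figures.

From the Stefan–Boltzmann law, L ∝ R²T⁴, so
L_GX9478/L_GX5551 = (R_GX9478/R_GX5551)² (T_GX9478/T_GX5551)⁴ = (8.00)² × (4.00)⁴ = 64.00 × 256.0 = 1.638×10^4.

1.64×10^4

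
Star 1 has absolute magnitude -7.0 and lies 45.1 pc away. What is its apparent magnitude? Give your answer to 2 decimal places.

m = M + 5 log₁₀(d/10 pc) = -7.0 + 5 log₁₀(45.1/10)
  = -7.0 + 5 × 0.654 = -7.0 + 3.27 = -3.73.

-3.73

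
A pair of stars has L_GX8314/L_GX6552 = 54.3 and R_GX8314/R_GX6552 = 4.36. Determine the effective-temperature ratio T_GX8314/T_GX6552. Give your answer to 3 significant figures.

L ∝ R²T⁴ gives T ∝ (L/R²)^(1/4), so
T_GX8314/T_GX6552 = (54.3 / 4.36²)^(1/4) = (2.856)^(1/4) = 1.300.

1.30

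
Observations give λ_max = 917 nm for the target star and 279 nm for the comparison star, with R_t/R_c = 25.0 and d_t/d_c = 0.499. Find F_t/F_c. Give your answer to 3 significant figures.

21.5

Wien's law: T_t/T_c = λ_c/λ_t = 279/917 = 0.3043.
L_t/L_c = (R_t/R_c)²(T_t/T_c)⁴ = (25.0)²(0.3043)⁴ = 5.356.
F_t/F_c = (L_t/L_c)/(d_t/d_c)² = 5.356/(0.499)² = 21.51.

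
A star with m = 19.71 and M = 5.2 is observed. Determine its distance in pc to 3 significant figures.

m − M = 5 log₁₀(d/10 pc)
19.71 − (5.2) = 14.51 = 5 log₁₀(d/10)
d = 10 × 10^(14.51/5) = 10 × 10^2.902 = 7980 pc.

7.98×10^3 pc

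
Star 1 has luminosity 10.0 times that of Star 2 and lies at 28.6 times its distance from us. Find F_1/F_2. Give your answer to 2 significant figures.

F = L/(4πd²), so F_1/F_2 = (L_1/L_2) / (d_1/d_2)²
= 10.0 / (28.6)² = 10.0 / 818.0 = 0.01223.

0.012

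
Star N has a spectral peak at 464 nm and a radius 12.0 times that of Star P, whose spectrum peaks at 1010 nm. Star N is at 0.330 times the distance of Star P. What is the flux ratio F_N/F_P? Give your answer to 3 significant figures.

2.97×10^4

Wien's law: T_N/T_P = λ_P/λ_N = 1010/464 = 2.177.
L_N/L_P = (R_N/R_P)²(T_N/T_P)⁴ = (12.0)²(2.177)⁴ = 3233.
F_N/F_P = (L_N/L_P)/(d_N/d_P)² = 3233/(0.330)² = 2.969×10^4.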